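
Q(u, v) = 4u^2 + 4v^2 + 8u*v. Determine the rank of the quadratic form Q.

1

Write A = [[4, 4], [4, 4]].
Row-reducing A symmetrically gives the diagonal entries 4, 0.
Counting signs: 1 positive, 1 zero.
The rank is the number of nonzero pivots: 1.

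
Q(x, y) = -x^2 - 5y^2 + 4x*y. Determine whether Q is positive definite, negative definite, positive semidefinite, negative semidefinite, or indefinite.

negative definite

The associated matrix is A = [[-1, 2], [2, -5]].
Congruent diagonalization of A (simultaneous row and column reduction) yields pivots -1, -1.
So there are 2 negative pivots.
Hence Q is negative definite.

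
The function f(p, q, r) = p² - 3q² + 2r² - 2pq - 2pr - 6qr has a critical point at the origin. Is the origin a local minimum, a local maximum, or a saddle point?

The Hessian at the origin is H = [[2, -2, -2], [-2, -6, -6], [-2, -6, 4]].
Symmetric row and column elimination reduces H to a congruent diagonal form with pivots 2, -8, 10.
Counting signs: 2 positive, 1 negative.
H is indefinite, so the origin is a saddle point.

saddle point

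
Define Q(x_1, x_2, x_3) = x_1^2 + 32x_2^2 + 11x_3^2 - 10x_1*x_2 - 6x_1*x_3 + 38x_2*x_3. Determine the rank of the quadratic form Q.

The associated matrix is A = [[1, -5, -3], [-5, 32, 19], [-3, 19, 11]].
Symmetric row and column elimination reduces A to a congruent diagonal form with pivots 1, 7, -2/7.
Counting signs: 2 positive, 1 negative.
The rank is the number of nonzero pivots: 3.

3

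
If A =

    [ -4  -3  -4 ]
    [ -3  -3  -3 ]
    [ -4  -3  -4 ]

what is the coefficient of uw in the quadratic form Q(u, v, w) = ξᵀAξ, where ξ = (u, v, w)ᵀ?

The coefficient of uw is A[1,3] + A[3,1] = 2·(-4) = -8.

-8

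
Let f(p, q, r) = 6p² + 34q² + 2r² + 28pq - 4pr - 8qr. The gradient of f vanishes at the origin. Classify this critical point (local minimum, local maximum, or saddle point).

The Hessian at the origin is H = [[12, 28, -4], [28, 68, -8], [-4, -8, 4]].
An LDLᵀ factorisation of H has diagonal entries 12, 8/3, 2.
That gives 3 positive pivots.
H is positive definite, so the origin is a strict local minimum.

local minimum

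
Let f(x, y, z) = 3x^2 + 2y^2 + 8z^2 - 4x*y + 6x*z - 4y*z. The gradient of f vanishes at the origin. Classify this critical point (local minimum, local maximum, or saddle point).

local minimum

The Hessian at the origin is H = [[6, -4, 6], [-4, 4, -4], [6, -4, 16]].
Congruent diagonalization of H (simultaneous row and column reduction) yields pivots 6, 4/3, 10.
Counting signs: 3 positive.
H is positive definite, so the origin is a strict local minimum.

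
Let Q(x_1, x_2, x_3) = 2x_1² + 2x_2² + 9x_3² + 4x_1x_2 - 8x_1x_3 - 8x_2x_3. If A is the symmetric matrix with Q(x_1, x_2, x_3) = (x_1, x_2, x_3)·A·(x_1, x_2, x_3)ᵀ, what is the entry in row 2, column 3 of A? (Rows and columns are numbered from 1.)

The coefficient of x_2·x_3 in Q is -8. For a symmetric A this equals A[2,3] + A[3,2] = 2·A[2,3].
So A[2,3] = -8/2 = -4.

-4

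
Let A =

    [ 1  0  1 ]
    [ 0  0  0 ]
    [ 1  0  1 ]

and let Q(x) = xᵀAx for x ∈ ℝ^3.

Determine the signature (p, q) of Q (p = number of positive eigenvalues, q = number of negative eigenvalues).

Congruent diagonalization of A (simultaneous row and column reduction) yields pivots 1, 0, 0.
Counting signs: 1 positive, 2 zero.

(1, 0)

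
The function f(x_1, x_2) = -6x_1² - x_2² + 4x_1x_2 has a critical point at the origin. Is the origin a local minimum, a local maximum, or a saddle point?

local maximum

The Hessian at the origin is H = [[-12, 4], [4, -2]].
det H = -12·-2 − (4)² = 8 > 0 and H[1,1] = -12 < 0, so H is negative definite.
Therefore the origin is a local maximum.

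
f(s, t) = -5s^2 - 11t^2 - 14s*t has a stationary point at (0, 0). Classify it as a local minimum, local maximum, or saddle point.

local maximum

The Hessian at the origin is H = [[-10, -14], [-14, -22]].
det H = -10·-22 − (-14)² = 24 > 0 and H[1,1] = -10 < 0, so H is negative definite.
Therefore the origin is a local maximum.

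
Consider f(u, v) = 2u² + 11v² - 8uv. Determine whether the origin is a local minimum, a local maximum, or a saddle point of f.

The Hessian at the origin is H = [[4, -8], [-8, 22]].
det H = 4·22 − (-8)² = 24 > 0 and H[1,1] = 4 > 0, so H is positive definite.
Therefore the origin is a local minimum.

local minimum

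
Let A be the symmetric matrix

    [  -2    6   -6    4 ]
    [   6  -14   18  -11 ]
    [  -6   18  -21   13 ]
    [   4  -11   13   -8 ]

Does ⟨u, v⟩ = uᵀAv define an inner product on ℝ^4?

no

An LDLᵀ factorisation of A has diagonal entries -2, 4, -3, 1/12.
So there are 2 positive, 2 negative pivots.
Hence Q is indefinite.
⟨·,·⟩ is an inner product exactly when A is positive definite.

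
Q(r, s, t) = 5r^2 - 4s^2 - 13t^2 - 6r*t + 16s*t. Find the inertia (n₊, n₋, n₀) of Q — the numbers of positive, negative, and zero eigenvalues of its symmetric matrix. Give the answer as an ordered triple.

(2, 1, 0)

Write A = [[5, 0, -3], [0, -4, 8], [-3, 8, -13]].
Row-reducing A symmetrically gives the diagonal entries 5, -4, 6/5.
That gives 2 positive, 1 negative pivots.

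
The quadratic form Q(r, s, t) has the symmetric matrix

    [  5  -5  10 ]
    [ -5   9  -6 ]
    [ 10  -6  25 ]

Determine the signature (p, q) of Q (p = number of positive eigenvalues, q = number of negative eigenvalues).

Symmetric row and column elimination reduces A to a congruent diagonal form with pivots 5, 4, 1.
Counting signs: 3 positive.

(3, 0)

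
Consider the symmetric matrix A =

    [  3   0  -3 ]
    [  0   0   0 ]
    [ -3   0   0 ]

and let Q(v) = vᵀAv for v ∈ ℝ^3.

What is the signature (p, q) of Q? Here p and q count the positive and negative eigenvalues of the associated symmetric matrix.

(1, 1)

Row-reducing A symmetrically gives the diagonal entries 3, 0, -3.
Counting signs: 1 positive, 1 negative, 1 zero.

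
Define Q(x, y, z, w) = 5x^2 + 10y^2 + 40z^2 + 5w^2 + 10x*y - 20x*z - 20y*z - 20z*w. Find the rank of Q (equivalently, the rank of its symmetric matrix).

3

The symmetric matrix is A = [[5, 5, -10, 0], [5, 10, -10, 0], [-10, -10, 40, -10], [0, 0, -10, 5]].
Congruent diagonalization of A (simultaneous row and column reduction) yields pivots 5, 5, 20, 0.
Counting signs: 3 positive, 1 zero.
The rank is the number of nonzero pivots: 3.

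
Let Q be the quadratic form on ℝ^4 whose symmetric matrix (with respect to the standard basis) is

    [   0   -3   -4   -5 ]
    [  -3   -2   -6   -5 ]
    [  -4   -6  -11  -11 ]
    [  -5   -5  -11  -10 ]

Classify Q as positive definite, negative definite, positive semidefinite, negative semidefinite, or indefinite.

A is congruent to a diagonal matrix with 3 positive, 1 negative and 0 zero entries, so Q is indefinite.

indefinite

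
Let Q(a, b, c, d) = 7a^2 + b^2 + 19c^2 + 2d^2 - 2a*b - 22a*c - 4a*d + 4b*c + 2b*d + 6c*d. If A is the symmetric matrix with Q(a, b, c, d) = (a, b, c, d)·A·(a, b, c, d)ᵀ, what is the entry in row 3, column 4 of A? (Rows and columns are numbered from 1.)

The coefficient of c·d in Q is 6. For a symmetric A this equals A[3,4] + A[4,3] = 2·A[3,4].
So A[3,4] = 6/2 = 3.

3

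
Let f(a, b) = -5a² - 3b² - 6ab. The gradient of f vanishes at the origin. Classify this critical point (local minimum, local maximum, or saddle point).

local maximum

The Hessian at the origin is H = [[-10, -6], [-6, -6]].
det H = -10·-6 − (-6)² = 24 > 0 and H[1,1] = -10 < 0, so H is negative definite.
Therefore the origin is a local maximum.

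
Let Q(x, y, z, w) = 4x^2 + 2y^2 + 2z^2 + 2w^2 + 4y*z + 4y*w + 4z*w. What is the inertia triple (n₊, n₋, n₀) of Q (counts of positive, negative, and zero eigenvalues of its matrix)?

Write A = [[4, 0, 0, 0], [0, 2, 2, 2], [0, 2, 2, 2], [0, 2, 2, 2]].
Applying the same elementary operations to the rows and columns of A produces a congruent diagonal matrix with entries 4, 2, 0, 0.
Counting signs: 2 positive, 2 zero.

(2, 0, 2)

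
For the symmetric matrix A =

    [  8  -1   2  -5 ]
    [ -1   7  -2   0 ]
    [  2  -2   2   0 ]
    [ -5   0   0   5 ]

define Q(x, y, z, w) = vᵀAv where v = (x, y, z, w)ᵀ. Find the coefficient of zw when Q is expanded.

0

The coefficient of zw is A[3,4] + A[4,3] = 2·0 = 0.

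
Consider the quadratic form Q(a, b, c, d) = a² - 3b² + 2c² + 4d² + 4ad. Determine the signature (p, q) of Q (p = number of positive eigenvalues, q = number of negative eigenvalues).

The symmetric matrix is A = [[1, 0, 0, 2], [0, -3, 0, 0], [0, 0, 2, 0], [2, 0, 0, 4]].
Symmetric row and column elimination reduces A to a congruent diagonal form with pivots 1, -3, 2, 0.
That gives 2 positive, 1 negative, 1 zero pivots.

(2, 1)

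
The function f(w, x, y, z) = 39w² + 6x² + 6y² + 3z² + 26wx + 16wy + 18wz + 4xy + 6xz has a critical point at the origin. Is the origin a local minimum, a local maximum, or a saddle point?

The Hessian at the origin is H = [[78, 26, 16, 18], [26, 12, 4, 6], [16, 4, 12, 0], [18, 6, 0, 6]].
Congruent diagonalization of H (simultaneous row and column reduction) yields pivots 78, 10/3, 532/65, 24/133.
That gives 4 positive pivots.
H is positive definite, so the origin is a strict local minimum.

local minimum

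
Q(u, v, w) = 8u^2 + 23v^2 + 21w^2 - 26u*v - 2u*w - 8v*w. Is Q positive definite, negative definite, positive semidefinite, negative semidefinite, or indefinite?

positive definite

The symmetric matrix of Q is A = [[8, -13, -1], [-13, 23, -4], [-1, -4, 21]].
Leading principal minors: Δ_1 = 8, Δ_2 = 15, Δ_3 = 60.
All leading principal minors are positive, so by Sylvester's criterion Q is positive definite.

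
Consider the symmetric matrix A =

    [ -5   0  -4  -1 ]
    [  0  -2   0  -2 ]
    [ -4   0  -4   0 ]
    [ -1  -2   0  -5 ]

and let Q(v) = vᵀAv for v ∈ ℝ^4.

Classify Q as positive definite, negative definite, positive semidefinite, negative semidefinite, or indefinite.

Leading principal minors: Δ_1 = -5, Δ_2 = 10, Δ_3 = -8, Δ_4 = 16.
The signs alternate starting with Δ_1 < 0, so by Sylvester's criterion Q is negative definite.

negative definite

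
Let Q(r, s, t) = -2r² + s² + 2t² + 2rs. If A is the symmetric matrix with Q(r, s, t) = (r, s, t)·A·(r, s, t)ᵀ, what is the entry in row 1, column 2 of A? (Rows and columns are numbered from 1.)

The coefficient of r·s in Q is 2. For a symmetric A this equals A[1,2] + A[2,1] = 2·A[1,2].
So A[1,2] = 2/2 = 1.

1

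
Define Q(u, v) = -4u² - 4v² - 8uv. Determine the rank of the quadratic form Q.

1

The associated matrix is A = [[-4, -4], [-4, -4]].
Congruent diagonalization of A (simultaneous row and column reduction) yields pivots -4, 0.
That gives 1 negative, 1 zero pivots.
The rank is the number of nonzero pivots: 1.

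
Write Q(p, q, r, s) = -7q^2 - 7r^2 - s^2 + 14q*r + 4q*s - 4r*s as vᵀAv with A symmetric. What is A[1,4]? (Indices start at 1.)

0

The coefficient of p·s in Q is 0. For a symmetric A this equals A[1,4] + A[4,1] = 2·A[1,4].
So A[1,4] = 0/2 = 0.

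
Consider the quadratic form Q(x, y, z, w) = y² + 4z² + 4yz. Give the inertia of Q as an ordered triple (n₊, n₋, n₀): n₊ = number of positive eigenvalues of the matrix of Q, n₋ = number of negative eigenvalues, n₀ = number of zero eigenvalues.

(1, 0, 3)

The symmetric matrix is A = [[0, 0, 0, 0], [0, 1, 2, 0], [0, 2, 4, 0], [0, 0, 0, 0]].
Row-reducing A symmetrically gives the diagonal entries 0, 1, 0, 0.
Counting signs: 1 positive, 3 zero.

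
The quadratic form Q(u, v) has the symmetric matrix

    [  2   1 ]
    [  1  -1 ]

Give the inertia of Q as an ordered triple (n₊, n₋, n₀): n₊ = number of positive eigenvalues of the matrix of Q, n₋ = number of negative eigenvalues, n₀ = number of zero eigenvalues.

Row-reducing A symmetrically gives the diagonal entries 2, -3/2.
So there are 1 positive, 1 negative pivots.

(1, 1, 0)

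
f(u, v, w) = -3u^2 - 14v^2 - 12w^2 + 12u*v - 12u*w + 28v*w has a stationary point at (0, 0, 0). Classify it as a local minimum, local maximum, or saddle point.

saddle point

The Hessian at the origin is H = [[-6, 12, -12], [12, -28, 28], [-12, 28, -24]].
Row-reducing H symmetrically gives the diagonal entries -6, -4, 4.
So there are 1 positive, 2 negative pivots.
H is indefinite, so the origin is a saddle point.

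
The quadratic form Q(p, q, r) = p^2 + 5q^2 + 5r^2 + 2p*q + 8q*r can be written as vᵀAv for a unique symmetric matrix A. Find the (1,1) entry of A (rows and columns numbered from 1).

1

The coefficient of p^2 in Q is 1, and that is exactly A[1,1].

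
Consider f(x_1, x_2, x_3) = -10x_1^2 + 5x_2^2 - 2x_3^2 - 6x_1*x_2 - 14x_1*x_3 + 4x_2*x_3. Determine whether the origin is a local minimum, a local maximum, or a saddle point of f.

saddle point

The Hessian at the origin is H = [[-20, -6, -14], [-6, 10, 4], [-14, 4, -4]].
Row-reducing H symmetrically gives the diagonal entries -20, 59/5, 6/59.
So there are 2 positive, 1 negative pivots.
H is indefinite, so the origin is a saddle point.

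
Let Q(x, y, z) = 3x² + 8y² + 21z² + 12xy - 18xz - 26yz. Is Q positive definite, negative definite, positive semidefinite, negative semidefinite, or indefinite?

Write A = [[3, 6, -9], [6, 8, -13], [-9, -13, 21]].
Congruent diagonalization of A (simultaneous row and column reduction) yields pivots 3, -4, 1/4.
That gives 2 positive, 1 negative pivots.
Hence Q is indefinite.

indefinite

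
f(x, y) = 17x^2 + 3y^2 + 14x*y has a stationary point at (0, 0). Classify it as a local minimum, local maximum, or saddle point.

The Hessian at the origin is H = [[34, 14], [14, 6]].
det H = 34·6 − (14)² = 8 > 0 and H[1,1] = 34 > 0, so H is positive definite.
Therefore the origin is a local minimum.

local minimum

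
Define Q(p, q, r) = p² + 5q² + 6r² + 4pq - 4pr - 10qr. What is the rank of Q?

3

The symmetric matrix is A = [[1, 2, -2], [2, 5, -5], [-2, -5, 6]].
An LDLᵀ factorisation of A has diagonal entries 1, 1, 1.
That gives 3 positive pivots.
The rank is the number of nonzero pivots: 3.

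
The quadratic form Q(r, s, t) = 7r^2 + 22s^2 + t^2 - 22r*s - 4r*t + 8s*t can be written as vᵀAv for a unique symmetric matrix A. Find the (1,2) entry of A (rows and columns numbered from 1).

The coefficient of r·s in Q is -22. For a symmetric A this equals A[1,2] + A[2,1] = 2·A[1,2].
So A[1,2] = -22/2 = -11.

-11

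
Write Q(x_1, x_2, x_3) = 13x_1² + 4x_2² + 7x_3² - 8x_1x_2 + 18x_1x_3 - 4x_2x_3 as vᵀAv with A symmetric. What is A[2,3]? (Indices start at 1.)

-2

The coefficient of x_2·x_3 in Q is -4. For a symmetric A this equals A[2,3] + A[3,2] = 2·A[2,3].
So A[2,3] = -4/2 = -2.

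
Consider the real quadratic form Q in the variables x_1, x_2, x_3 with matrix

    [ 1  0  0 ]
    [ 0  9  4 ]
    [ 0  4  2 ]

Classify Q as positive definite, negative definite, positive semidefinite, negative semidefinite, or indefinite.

positive definite

Congruent diagonalization of A (simultaneous row and column reduction) yields pivots 1, 9, 2/9.
So there are 3 positive pivots.
Hence Q is positive definite.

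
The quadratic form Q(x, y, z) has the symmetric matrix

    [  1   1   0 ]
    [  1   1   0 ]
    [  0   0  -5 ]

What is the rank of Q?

Applying the same elementary operations to the rows and columns of A produces a congruent diagonal matrix with entries 1, 0, -5.
That gives 1 positive, 1 negative, 1 zero pivots.
The rank is the number of nonzero pivots: 2.

2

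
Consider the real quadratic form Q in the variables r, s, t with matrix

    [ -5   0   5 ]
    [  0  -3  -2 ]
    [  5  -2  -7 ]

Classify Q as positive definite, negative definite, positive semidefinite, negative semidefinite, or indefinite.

An LDLᵀ factorisation of A has diagonal entries -5, -3, -2/3.
So there are 3 negative pivots.
Hence Q is negative definite.

negative definite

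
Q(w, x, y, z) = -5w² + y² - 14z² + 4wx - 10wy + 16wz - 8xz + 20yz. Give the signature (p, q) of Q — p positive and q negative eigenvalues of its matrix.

(2, 2)

The associated matrix is A = [[-5, 2, -5, 8], [2, 0, 0, -4], [-5, 0, 1, 10], [8, -4, 10, -14]].
Symmetric row and column elimination reduces A to a congruent diagonal form with pivots -5, 4/5, 1, -2.
Counting signs: 2 positive, 2 negative.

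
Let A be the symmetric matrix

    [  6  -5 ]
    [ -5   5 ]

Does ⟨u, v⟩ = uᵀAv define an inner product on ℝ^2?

Row-reducing A symmetrically gives the diagonal entries 6, 5/6.
Counting signs: 2 positive.
Hence Q is positive definite.
⟨·,·⟩ is an inner product exactly when A is positive definite.

yes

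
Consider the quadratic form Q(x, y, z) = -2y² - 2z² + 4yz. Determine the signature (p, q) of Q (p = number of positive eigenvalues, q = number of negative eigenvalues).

(0, 1)

Write A = [[0, 0, 0], [0, -2, 2], [0, 2, -2]].
Applying the same elementary operations to the rows and columns of A produces a congruent diagonal matrix with entries 0, -2, 0.
So there are 1 negative, 2 zero pivots.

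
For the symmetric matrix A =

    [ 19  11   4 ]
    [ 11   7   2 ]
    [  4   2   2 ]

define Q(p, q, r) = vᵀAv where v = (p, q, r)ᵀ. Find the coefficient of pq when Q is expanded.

22

The coefficient of pq is A[1,2] + A[2,1] = 2·11 = 22.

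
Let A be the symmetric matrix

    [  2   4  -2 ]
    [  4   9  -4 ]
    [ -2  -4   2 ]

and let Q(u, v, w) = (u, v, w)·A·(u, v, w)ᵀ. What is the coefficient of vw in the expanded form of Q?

-8

The coefficient of vw is A[2,3] + A[3,2] = 2·(-4) = -8.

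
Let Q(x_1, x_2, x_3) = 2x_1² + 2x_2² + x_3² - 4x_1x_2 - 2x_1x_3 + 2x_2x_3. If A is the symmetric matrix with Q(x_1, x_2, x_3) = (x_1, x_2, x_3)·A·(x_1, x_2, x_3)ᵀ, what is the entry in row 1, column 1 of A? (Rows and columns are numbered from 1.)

The coefficient of x_1² in Q is 2, and that is exactly A[1,1].

2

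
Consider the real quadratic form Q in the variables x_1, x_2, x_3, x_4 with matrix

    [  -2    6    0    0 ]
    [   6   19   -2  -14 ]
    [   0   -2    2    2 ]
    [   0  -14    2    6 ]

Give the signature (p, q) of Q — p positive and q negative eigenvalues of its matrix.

Row-reducing A symmetrically gives the diagonal entries -2, 37, 70/37, -4/35.
That gives 2 positive, 2 negative pivots.

(2, 2)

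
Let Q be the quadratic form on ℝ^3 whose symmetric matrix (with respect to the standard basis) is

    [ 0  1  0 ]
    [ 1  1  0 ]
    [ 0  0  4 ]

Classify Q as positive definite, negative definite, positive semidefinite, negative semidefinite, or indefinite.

indefinite

A is congruent to a diagonal matrix with 2 positive, 1 negative and 0 zero entries, so Q is indefinite.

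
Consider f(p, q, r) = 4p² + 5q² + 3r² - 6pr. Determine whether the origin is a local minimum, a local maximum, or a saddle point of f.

The Hessian at the origin is H = [[8, 0, -6], [0, 10, 0], [-6, 0, 6]].
Symmetric row and column elimination reduces H to a congruent diagonal form with pivots 8, 10, 3/2.
That gives 3 positive pivots.
H is positive definite, so the origin is a strict local minimum.

local minimum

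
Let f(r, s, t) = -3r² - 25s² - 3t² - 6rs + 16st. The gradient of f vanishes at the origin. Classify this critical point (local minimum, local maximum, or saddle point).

The Hessian at the origin is H = [[-6, -6, 0], [-6, -50, 16], [0, 16, -6]].
An LDLᵀ factorisation of H has diagonal entries -6, -44, -2/11.
That gives 3 negative pivots.
H is negative definite, so the origin is a strict local maximum.

local maximum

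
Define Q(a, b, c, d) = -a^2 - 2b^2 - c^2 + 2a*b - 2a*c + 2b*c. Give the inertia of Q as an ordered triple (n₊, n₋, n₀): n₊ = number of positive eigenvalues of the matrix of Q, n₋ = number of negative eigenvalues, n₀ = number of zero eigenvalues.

The symmetric matrix is A = [[-1, 1, -1, 0], [1, -2, 1, 0], [-1, 1, -1, 0], [0, 0, 0, 0]].
Congruent diagonalization of A (simultaneous row and column reduction) yields pivots -1, -1, 0, 0.
So there are 2 negative, 2 zero pivots.

(0, 2, 2)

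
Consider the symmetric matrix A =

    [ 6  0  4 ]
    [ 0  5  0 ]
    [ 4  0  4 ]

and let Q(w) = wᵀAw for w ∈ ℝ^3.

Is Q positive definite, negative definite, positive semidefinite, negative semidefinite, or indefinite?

positive definite

Leading principal minors: Δ_1 = 6, Δ_2 = 30, Δ_3 = 40.
All leading principal minors are positive, so by Sylvester's criterion Q is positive definite.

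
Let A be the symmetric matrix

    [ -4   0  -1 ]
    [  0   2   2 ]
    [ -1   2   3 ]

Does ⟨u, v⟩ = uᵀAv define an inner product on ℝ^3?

no

An LDLᵀ factorisation of A has diagonal entries -4, 2, 5/4.
So there are 2 positive, 1 negative pivots.
Hence Q is indefinite.
⟨·,·⟩ is an inner product exactly when A is positive definite.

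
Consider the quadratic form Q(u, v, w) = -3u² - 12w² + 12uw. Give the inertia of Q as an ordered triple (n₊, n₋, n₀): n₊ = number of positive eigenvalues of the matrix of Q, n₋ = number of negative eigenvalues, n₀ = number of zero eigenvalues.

(0, 1, 2)

The symmetric matrix is A = [[-3, 0, 6], [0, 0, 0], [6, 0, -12]].
Row-reducing A symmetrically gives the diagonal entries -3, 0, 0.
That gives 1 negative, 2 zero pivots.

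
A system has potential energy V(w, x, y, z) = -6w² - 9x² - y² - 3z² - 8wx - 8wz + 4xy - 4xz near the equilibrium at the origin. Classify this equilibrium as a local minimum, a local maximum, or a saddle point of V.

The Hessian at the origin is H = [[-12, -8, 0, -8], [-8, -18, 4, -4], [0, 4, -2, 0], [-8, -4, 0, -6]].
Applying the same elementary operations to the rows and columns of H produces a congruent diagonal matrix with entries -12, -38/3, -14/19, -2/7.
So there are 4 negative pivots.
H is negative definite, so the origin is a strict local maximum.

local maximum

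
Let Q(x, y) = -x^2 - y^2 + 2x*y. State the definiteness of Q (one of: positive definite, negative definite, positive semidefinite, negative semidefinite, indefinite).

The symmetric matrix is A = [[-1, 1], [1, -1]].
Symmetric row and column elimination reduces A to a congruent diagonal form with pivots -1, 0.
So there are 1 negative, 1 zero pivots.
Hence Q is negative semidefinite.

negative semidefinite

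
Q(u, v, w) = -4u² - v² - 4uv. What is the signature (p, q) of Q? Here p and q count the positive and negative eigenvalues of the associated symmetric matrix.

(0, 1)

Write A = [[-4, -2, 0], [-2, -1, 0], [0, 0, 0]].
Symmetric row and column elimination reduces A to a congruent diagonal form with pivots -4, 0, 0.
That gives 1 negative, 2 zero pivots.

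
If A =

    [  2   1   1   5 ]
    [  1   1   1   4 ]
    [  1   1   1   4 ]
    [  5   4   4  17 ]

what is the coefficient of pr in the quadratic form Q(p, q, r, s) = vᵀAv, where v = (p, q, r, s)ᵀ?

The coefficient of pr is A[1,3] + A[3,1] = 2·1 = 2.

2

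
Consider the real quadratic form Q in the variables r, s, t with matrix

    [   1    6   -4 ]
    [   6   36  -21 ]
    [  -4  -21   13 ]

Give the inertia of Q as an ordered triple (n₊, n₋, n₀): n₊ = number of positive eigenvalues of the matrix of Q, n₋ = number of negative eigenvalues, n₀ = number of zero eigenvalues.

(2, 1, 0)

By Sylvester's law of inertia any congruent diagonalization of A has 2 positive, 1 negative and 0 zero entries.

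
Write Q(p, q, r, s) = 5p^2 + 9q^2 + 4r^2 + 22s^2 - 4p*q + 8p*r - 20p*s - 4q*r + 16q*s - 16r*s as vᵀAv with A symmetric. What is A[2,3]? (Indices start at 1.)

-2

The coefficient of q·r in Q is -4. For a symmetric A this equals A[2,3] + A[3,2] = 2·A[2,3].
So A[2,3] = -4/2 = -2.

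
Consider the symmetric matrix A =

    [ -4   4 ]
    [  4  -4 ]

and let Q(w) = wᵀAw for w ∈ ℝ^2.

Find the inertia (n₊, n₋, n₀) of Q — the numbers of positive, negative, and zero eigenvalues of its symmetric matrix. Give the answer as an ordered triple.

(0, 1, 1)

Congruent diagonalization of A (simultaneous row and column reduction) yields pivots -4, 0.
Counting signs: 1 negative, 1 zero.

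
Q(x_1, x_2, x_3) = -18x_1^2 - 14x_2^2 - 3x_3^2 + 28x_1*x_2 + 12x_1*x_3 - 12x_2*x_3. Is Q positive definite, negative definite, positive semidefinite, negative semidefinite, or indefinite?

negative definite

Write A = [[-18, 14, 6], [14, -14, -6], [6, -6, -3]].
Row-reducing A symmetrically gives the diagonal entries -18, -28/9, -3/7.
Counting signs: 3 negative.
Hence Q is negative definite.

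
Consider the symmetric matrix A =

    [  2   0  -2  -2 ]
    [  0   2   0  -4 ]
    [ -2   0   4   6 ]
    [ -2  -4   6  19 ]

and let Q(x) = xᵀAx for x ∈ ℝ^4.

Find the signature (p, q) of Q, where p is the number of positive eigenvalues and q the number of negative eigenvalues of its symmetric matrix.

Congruent diagonalization of A (simultaneous row and column reduction) yields pivots 2, 2, 2, 1.
So there are 4 positive pivots.

(4, 0)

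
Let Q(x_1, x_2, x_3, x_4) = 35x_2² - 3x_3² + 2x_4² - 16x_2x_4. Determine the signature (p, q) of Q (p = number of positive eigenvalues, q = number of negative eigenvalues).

The associated matrix is A = [[0, 0, 0, 0], [0, 35, 0, -8], [0, 0, -3, 0], [0, -8, 0, 2]].
Row-reducing A symmetrically gives the diagonal entries 0, 35, -3, 6/35.
Counting signs: 2 positive, 1 negative, 1 zero.

(2, 1)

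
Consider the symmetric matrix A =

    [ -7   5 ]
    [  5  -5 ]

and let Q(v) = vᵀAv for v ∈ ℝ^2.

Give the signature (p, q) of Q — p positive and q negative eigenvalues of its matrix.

(0, 2)

An LDLᵀ factorisation of A has diagonal entries -7, -10/7.
That gives 2 negative pivots.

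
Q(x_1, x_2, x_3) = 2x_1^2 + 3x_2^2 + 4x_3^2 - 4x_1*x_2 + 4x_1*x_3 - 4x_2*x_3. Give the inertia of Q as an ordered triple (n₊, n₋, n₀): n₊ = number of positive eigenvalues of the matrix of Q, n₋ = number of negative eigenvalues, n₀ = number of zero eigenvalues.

The associated matrix is A = [[2, -2, 2], [-2, 3, -2], [2, -2, 4]].
Applying the same elementary operations to the rows and columns of A produces a congruent diagonal matrix with entries 2, 1, 2.
So there are 3 positive pivots.

(3, 0, 0)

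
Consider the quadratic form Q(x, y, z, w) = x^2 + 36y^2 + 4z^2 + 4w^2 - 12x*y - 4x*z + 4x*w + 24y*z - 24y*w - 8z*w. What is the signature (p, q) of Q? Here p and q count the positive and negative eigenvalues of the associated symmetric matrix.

(1, 0)

Write A = [[1, -6, -2, 2], [-6, 36, 12, -12], [-2, 12, 4, -4], [2, -12, -4, 4]].
Congruent diagonalization of A (simultaneous row and column reduction) yields pivots 1, 0, 0, 0.
So there are 1 positive, 3 zero pivots.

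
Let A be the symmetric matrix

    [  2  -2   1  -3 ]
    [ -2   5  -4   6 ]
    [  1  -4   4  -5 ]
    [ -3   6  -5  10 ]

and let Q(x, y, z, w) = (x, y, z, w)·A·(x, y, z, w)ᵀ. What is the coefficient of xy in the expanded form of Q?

The coefficient of xy is A[1,2] + A[2,1] = 2·(-2) = -4.

-4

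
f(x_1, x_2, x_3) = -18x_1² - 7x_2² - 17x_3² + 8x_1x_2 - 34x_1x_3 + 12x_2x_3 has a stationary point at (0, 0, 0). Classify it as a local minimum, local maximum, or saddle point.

local maximum

The Hessian at the origin is H = [[-36, 8, -34], [8, -14, 12], [-34, 12, -34]].
Applying the same elementary operations to the rows and columns of H produces a congruent diagonal matrix with entries -36, -110/9, -3/11.
Counting signs: 3 negative.
H is negative definite, so the origin is a strict local maximum.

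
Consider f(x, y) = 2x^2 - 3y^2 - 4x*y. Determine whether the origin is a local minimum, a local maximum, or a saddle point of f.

saddle point

The Hessian at the origin is H = [[4, -4], [-4, -6]].
det H = 4·-6 − (-4)² = -40 < 0, so H is indefinite.
Therefore the origin is a saddle point.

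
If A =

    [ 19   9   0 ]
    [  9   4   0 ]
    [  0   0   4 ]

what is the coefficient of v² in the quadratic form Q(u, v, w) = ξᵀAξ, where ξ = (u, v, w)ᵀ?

4

The coefficient of v² is the diagonal entry A[2,2] = 4.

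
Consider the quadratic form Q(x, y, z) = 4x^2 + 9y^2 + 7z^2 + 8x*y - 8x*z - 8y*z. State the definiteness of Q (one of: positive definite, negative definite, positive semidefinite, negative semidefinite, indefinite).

The associated matrix is A = [[4, 4, -4], [4, 9, -4], [-4, -4, 7]].
An LDLᵀ factorisation of A has diagonal entries 4, 5, 3.
That gives 3 positive pivots.
Hence Q is positive definite.

positive definite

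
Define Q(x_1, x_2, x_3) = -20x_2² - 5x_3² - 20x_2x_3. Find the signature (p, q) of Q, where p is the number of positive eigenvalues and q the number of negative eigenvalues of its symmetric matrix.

(0, 1)

The associated matrix is A = [[0, 0, 0], [0, -20, -10], [0, -10, -5]].
Row-reducing A symmetrically gives the diagonal entries 0, -20, 0.
Counting signs: 1 negative, 2 zero.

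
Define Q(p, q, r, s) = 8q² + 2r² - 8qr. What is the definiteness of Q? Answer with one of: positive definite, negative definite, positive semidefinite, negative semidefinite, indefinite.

Write A = [[0, 0, 0, 0], [0, 8, -4, 0], [0, -4, 2, 0], [0, 0, 0, 0]].
Symmetric row and column elimination reduces A to a congruent diagonal form with pivots 0, 8, 0, 0.
So there are 1 positive, 3 zero pivots.
Hence Q is positive semidefinite.

positive semidefinite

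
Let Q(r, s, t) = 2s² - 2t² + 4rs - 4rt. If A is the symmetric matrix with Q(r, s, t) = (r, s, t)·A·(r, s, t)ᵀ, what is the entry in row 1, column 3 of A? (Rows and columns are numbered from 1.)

-2

The coefficient of r·t in Q is -4. For a symmetric A this equals A[1,3] + A[3,1] = 2·A[1,3].
So A[1,3] = -4/2 = -2.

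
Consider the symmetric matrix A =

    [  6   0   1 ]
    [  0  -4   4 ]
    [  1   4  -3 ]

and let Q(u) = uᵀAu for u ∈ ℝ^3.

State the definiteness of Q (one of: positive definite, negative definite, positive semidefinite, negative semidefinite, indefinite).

indefinite

Congruent diagonalization of A (simultaneous row and column reduction) yields pivots 6, -4, 5/6.
That gives 2 positive, 1 negative pivots.
Hence Q is indefinite.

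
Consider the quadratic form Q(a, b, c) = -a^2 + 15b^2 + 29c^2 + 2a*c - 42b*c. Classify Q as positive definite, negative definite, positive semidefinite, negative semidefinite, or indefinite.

The associated matrix is A = [[-1, 0, 1], [0, 15, -21], [1, -21, 29]].
Applying the same elementary operations to the rows and columns of A produces a congruent diagonal matrix with entries -1, 15, 3/5.
That gives 2 positive, 1 negative pivots.
Hence Q is indefinite.

indefinite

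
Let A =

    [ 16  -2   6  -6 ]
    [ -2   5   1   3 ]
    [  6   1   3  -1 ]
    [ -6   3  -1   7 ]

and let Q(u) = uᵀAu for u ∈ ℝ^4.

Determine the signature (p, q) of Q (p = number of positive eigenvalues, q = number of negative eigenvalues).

An LDLᵀ factorisation of A has diagonal entries 16, 19/4, 2/19, 2.
Counting signs: 4 positive.

(4, 0)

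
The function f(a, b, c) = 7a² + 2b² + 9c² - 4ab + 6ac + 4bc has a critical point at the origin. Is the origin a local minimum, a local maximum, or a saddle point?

local minimum

The Hessian at the origin is H = [[14, -4, 6], [-4, 4, 4], [6, 4, 18]].
Applying the same elementary operations to the rows and columns of H produces a congruent diagonal matrix with entries 14, 20/7, 4.
That gives 3 positive pivots.
H is positive definite, so the origin is a strict local minimum.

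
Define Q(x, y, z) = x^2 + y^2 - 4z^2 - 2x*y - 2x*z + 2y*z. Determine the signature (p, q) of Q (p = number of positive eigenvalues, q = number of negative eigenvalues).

The associated matrix is A = [[1, -1, -1], [-1, 1, 1], [-1, 1, -4]].
Row-reducing A symmetrically gives the diagonal entries 1, 0, -5.
So there are 1 positive, 1 negative, 1 zero pivots.

(1, 1)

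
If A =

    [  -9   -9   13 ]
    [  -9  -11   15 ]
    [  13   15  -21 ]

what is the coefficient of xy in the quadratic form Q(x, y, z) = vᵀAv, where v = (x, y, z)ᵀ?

-18

The coefficient of xy is A[1,2] + A[2,1] = 2·(-9) = -18.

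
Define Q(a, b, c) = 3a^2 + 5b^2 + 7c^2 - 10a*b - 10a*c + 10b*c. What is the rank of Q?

3

The symmetric matrix is A = [[3, -5, -5], [-5, 5, 5], [-5, 5, 7]].
Symmetric row and column elimination reduces A to a congruent diagonal form with pivots 3, -10/3, 2.
So there are 2 positive, 1 negative pivots.
The rank is the number of nonzero pivots: 3.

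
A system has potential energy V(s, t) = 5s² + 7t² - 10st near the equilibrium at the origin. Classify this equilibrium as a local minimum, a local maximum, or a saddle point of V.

The Hessian at the origin is H = [[10, -10], [-10, 14]].
det H = 10·14 − (-10)² = 40 > 0 and H[1,1] = 10 > 0, so H is positive definite.
Therefore the origin is a local minimum.

local minimum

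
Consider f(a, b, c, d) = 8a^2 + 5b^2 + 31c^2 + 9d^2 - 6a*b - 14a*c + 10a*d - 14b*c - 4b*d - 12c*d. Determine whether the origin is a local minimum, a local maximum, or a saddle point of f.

The Hessian at the origin is H = [[16, -6, -14, 10], [-6, 10, -14, -4], [-14, -14, 62, -12], [10, -4, -12, 18]].
Row-reducing H symmetrically gives the diagonal entries 16, 31/4, 60/31, 4.
Counting signs: 4 positive.
H is positive definite, so the origin is a strict local minimum.

local minimum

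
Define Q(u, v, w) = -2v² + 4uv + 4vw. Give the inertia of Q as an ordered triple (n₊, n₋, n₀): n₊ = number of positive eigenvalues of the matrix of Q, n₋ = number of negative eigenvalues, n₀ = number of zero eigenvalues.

(1, 1, 1)

The symmetric matrix is A = [[0, 2, 0], [2, -2, 2], [0, 2, 0]].
By Sylvester's law of inertia any congruent diagonalization of A has 1 positive, 1 negative and 1 zero entries.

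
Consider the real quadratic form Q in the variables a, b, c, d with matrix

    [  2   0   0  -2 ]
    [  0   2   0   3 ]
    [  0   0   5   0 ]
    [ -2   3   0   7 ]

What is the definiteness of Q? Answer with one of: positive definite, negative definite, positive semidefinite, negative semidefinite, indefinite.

positive definite

Leading principal minors: Δ_1 = 2, Δ_2 = 4, Δ_3 = 20, Δ_4 = 10.
All leading principal minors are positive, so by Sylvester's criterion Q is positive definite.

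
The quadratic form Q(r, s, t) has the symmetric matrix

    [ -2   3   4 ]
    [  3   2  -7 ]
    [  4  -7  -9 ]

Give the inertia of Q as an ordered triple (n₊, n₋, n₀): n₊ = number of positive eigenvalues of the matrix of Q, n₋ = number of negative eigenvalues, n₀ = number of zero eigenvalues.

An LDLᵀ factorisation of A has diagonal entries -2, 13/2, -15/13.
That gives 1 positive, 2 negative pivots.

(1, 2, 0)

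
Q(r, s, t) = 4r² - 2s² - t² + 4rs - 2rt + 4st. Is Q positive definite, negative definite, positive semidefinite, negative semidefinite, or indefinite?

indefinite

Write A = [[4, 2, -1], [2, -2, 2], [-1, 2, -1]].
Applying the same elementary operations to the rows and columns of A produces a congruent diagonal matrix with entries 4, -3, 5/6.
Counting signs: 2 positive, 1 negative.
Hence Q is indefinite.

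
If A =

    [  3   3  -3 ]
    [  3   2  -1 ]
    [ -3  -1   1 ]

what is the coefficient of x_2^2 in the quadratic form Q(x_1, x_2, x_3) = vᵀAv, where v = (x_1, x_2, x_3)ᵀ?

The coefficient of x_2^2 is the diagonal entry A[2,2] = 2.

2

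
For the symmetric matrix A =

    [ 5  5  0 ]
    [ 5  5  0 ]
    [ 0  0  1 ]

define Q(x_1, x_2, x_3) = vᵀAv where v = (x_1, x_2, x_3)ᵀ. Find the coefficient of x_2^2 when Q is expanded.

5

The coefficient of x_2^2 is the diagonal entry A[2,2] = 5.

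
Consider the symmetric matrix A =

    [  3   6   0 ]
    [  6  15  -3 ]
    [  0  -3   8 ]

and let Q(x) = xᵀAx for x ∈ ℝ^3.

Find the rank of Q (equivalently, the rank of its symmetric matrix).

3

Applying the same elementary operations to the rows and columns of A produces a congruent diagonal matrix with entries 3, 3, 5.
Counting signs: 3 positive.
The rank is the number of nonzero pivots: 3.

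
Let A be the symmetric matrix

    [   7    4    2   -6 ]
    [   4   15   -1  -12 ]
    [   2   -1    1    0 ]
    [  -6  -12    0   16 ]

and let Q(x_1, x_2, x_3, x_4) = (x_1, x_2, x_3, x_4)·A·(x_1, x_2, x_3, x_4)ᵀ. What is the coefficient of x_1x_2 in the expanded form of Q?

8

The coefficient of x_1x_2 is A[1,2] + A[2,1] = 2·4 = 8.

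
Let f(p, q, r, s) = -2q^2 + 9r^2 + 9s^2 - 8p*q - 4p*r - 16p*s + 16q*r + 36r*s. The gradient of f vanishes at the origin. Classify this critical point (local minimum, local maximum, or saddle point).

saddle point

The Hessian at the origin is H = [[0, -8, -4, -16], [-8, -4, 16, 0], [-4, 16, 18, 36], [-16, 0, 36, 18]].
H is indefinite, so the origin is a saddle point.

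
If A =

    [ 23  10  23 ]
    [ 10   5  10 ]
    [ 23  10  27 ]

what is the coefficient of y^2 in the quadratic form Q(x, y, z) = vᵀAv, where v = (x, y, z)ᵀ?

5

The coefficient of y^2 is the diagonal entry A[2,2] = 5.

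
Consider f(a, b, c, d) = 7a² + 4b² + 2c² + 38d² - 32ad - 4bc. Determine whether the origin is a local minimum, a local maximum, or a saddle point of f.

The Hessian at the origin is H = [[14, 0, 0, -32], [0, 8, -4, 0], [0, -4, 4, 0], [-32, 0, 0, 76]].
An LDLᵀ factorisation of H has diagonal entries 14, 8, 2, 20/7.
So there are 4 positive pivots.
H is positive definite, so the origin is a strict local minimum.

local minimum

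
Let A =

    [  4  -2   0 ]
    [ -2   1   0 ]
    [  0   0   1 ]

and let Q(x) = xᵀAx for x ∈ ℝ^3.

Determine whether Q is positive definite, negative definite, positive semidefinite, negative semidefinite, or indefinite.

Applying the same elementary operations to the rows and columns of A produces a congruent diagonal matrix with entries 4, 0, 1.
So there are 2 positive, 1 zero pivots.
Hence Q is positive semidefinite.

positive semidefinite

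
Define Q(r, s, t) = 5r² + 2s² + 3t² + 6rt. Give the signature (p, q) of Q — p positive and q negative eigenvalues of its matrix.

The associated matrix is A = [[5, 0, 3], [0, 2, 0], [3, 0, 3]].
An LDLᵀ factorisation of A has diagonal entries 5, 2, 6/5.
That gives 3 positive pivots.

(3, 0)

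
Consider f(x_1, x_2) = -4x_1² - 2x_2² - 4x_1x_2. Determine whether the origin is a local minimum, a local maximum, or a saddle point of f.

The Hessian at the origin is H = [[-8, -4], [-4, -4]].
det H = -8·-4 − (-4)² = 16 > 0 and H[1,1] = -8 < 0, so H is negative definite.
Therefore the origin is a local maximum.

local maximum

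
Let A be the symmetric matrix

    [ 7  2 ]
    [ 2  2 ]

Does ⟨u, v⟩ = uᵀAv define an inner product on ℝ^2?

For the 2×2 matrix [[7, 2], [2, 2]]: det = 7·2 − (2)² = 10, trace = 9.
det > 0 so both eigenvalues share the sign of the trace; trace = 9 > 0 ⇒ both positive.
⟨·,·⟩ is an inner product exactly when A is positive definite.

yes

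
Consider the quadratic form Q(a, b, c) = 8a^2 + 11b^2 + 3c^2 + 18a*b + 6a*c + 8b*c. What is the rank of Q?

The symmetric matrix is A = [[8, 9, 3], [9, 11, 4], [3, 4, 3]].
Congruent diagonalization of A (simultaneous row and column reduction) yields pivots 8, 7/8, 10/7.
Counting signs: 3 positive.
The rank is the number of nonzero pivots: 3.

3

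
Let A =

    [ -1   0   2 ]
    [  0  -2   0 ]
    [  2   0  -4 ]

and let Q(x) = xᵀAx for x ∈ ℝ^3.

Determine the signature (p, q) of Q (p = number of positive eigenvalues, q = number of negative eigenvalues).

Row-reducing A symmetrically gives the diagonal entries -1, -2, 0.
So there are 2 negative, 1 zero pivots.

(0, 2)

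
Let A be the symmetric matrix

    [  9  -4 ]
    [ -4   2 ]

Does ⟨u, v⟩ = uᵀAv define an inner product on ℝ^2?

yes

An LDLᵀ factorisation of A has diagonal entries 9, 2/9.
So there are 2 positive pivots.
Hence Q is positive definite.
⟨·,·⟩ is an inner product exactly when A is positive definite.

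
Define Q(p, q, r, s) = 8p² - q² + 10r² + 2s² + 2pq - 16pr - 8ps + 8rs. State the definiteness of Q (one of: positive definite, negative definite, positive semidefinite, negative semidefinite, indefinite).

indefinite

Write A = [[8, 1, -8, -4], [1, -1, 0, 0], [-8, 0, 10, 4], [-4, 0, 4, 2]].
Symmetric row and column elimination reduces A to a congruent diagonal form with pivots 8, -9/8, 26/9, 2/13.
That gives 3 positive, 1 negative pivots.
Hence Q is indefinite.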